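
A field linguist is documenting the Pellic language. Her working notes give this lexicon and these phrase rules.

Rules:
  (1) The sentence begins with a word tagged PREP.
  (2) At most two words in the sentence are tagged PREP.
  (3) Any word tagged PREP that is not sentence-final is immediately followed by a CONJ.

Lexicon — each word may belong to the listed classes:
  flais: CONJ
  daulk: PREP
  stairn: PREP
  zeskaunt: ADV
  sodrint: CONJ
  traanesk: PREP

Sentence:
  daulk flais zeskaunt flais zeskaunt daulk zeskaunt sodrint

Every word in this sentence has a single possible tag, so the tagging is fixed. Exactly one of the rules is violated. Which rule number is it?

3

Fixed tagging: PREP CONJ ADV CONJ ADV PREP ADV CONJ.
Applying the rules: R1 pass, R2 pass, R3 fail.
Only rule 3 fails.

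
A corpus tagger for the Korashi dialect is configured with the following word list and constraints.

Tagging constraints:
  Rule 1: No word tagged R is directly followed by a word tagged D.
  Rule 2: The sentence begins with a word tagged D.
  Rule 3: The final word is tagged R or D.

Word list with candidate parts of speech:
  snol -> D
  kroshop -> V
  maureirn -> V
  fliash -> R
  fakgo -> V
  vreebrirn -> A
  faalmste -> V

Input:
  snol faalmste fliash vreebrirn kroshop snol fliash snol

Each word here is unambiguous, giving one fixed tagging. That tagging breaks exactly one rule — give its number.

Fixed tagging: D V R A V D R D.
Checking each rule: R1 fail, R2 pass, R3 pass.
Only rule 1 fails.

1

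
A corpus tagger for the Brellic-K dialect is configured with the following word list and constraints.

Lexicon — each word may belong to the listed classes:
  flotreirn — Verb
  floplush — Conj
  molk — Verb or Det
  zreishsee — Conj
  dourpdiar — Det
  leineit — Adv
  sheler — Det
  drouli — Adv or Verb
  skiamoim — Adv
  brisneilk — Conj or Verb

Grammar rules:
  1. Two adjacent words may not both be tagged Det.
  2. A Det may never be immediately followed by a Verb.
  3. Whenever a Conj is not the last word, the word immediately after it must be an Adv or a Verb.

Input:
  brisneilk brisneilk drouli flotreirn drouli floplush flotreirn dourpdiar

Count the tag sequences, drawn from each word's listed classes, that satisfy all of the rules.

12

Candidates per position — 1:brisneilk {Conj,Verb}; 2:brisneilk {Conj,Verb}; 3:drouli {Adv,Verb}; 4:flotreirn {Verb}; 5:drouli {Adv,Verb}; 6:floplush {Conj}; 7:flotreirn {Verb}; 8:dourpdiar {Det}.
There are 16 candidate sequences in total.
Checking each against the rules leaves 12 sequences.
Count = 12.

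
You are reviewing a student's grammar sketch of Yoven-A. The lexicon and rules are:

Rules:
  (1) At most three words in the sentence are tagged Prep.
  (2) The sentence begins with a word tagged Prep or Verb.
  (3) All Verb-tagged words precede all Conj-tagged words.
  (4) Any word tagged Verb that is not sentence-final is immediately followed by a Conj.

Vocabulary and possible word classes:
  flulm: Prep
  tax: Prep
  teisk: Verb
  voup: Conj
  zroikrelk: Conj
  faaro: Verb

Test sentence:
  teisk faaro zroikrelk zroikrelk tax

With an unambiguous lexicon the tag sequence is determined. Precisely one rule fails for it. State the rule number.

Fixed tagging: Verb Verb Conj Conj Prep.
Checking each rule: R1 pass, R2 pass, R3 pass, R4 fail.
Only rule 4 fails.

4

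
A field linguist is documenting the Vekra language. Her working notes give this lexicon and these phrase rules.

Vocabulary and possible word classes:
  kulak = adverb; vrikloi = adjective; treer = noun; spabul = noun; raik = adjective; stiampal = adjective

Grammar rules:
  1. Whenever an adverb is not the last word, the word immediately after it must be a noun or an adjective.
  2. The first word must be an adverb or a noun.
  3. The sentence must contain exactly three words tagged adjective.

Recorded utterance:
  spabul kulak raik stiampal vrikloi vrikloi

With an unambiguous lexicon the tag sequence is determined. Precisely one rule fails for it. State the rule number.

Fixed tagging: noun adverb adjective adjective adjective adjective.
Rule check: R1 holds, R2 holds, R3 violated.
Only rule 3 fails.

3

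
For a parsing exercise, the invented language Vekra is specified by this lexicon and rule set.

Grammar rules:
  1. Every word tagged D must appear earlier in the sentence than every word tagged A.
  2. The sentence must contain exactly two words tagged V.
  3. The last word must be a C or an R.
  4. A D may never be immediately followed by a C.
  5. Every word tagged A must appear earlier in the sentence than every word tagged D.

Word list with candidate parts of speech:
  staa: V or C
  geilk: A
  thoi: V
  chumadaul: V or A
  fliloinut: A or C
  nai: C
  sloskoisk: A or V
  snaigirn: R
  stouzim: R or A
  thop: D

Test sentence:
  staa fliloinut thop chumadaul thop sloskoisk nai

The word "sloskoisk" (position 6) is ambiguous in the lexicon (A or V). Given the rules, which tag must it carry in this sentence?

Candidates per position — 1:staa {V,C}; 2:fliloinut {A,C}; 3:thop {D}; 4:chumadaul {V,A}; 5:thop {D}; 6:sloskoisk {A,V}; 7:nai {C}.
Word 2 cannot be A — rule 1 would then fail for every completion. It is C.
Word 4 cannot be A — rule 1 would then fail for every completion. It is V.
Word 6 cannot be A — rule 5 would then fail for every completion. It is V.
Word 1 cannot be V — rule 2 would then fail for every completion. It is C.
The only consistent sequence is: C C D V D V C.
Verifying each rule — rule 1 ok; rule 2 ok; rule 3 ok; rule 4 ok; rule 5 ok.

V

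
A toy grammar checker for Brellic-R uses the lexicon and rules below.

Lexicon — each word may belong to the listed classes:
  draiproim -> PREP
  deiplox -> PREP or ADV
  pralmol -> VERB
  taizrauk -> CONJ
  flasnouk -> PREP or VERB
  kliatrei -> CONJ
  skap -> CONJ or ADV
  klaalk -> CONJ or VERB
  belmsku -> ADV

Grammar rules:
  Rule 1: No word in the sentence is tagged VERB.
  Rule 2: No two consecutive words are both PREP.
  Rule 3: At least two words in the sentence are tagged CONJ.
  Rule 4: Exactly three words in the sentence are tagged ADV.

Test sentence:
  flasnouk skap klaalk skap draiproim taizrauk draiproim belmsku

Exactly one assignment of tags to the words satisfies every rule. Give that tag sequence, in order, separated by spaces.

Candidates per position — 1:flasnouk {PREP,VERB}; 2:skap {CONJ,ADV}; 3:klaalk {CONJ,VERB}; 4:skap {CONJ,ADV}; 5:draiproim {PREP}; 6:taizrauk {CONJ}; 7:draiproim {PREP}; 8:belmsku {ADV}.
Position 1: tagging it VERB would leave rule 1 unsatisfiable, so it must be PREP.
Position 2: tagging it CONJ would leave rule 4 unsatisfiable, so it must be ADV.
Position 3: tagging it VERB would leave rule 1 unsatisfiable, so it must be CONJ.
Position 4: tagging it CONJ would leave rule 4 unsatisfiable, so it must be ADV.
The only consistent sequence is: PREP ADV CONJ ADV PREP CONJ PREP ADV.
Check: rule 1 holds; rule 2 holds; rule 3 holds; rule 4 holds.

PREP ADV CONJ ADV PREP CONJ PREP ADV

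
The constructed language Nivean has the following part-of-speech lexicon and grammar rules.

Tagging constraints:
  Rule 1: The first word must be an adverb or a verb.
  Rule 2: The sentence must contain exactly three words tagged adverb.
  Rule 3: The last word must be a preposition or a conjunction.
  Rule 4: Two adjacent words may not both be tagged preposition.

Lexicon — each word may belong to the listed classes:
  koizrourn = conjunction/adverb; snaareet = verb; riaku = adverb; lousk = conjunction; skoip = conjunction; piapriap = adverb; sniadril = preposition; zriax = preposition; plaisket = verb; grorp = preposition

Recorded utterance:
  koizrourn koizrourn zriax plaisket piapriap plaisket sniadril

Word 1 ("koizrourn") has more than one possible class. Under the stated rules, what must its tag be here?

adverb

Candidates per position — 1:koizrourn {conjunction,adverb}; 2:koizrourn {conjunction,adverb}; 3:zriax {preposition}; 4:plaisket {verb}; 5:piapriap {adverb}; 6:plaisket {verb}; 7:sniadril {preposition}.
Position 1: conjunction is ruled out by rule 1; that leaves adverb.
Position 2: conjunction is ruled out by rule 2; that leaves adverb.
So the tagging must be: adverb adverb preposition verb adverb verb preposition.
Rule-by-rule: rule 1 ok; rule 2 ok; rule 3 ok; rule 4 ok.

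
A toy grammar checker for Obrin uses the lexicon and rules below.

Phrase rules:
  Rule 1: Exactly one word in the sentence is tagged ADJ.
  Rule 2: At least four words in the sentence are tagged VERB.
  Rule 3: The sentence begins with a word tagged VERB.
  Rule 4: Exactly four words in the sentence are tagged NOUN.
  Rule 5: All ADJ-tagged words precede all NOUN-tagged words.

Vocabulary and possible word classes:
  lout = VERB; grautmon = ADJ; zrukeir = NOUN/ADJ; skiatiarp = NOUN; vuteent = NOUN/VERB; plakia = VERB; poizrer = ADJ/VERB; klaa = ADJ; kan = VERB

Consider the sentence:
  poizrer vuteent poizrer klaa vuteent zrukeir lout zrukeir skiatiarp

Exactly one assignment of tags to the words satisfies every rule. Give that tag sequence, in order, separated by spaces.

Candidates per position — 1:poizrer {ADJ,VERB}; 2:vuteent {NOUN,VERB}; 3:poizrer {ADJ,VERB}; 4:klaa {ADJ}; 5:vuteent {NOUN,VERB}; 6:zrukeir {NOUN,ADJ}; 7:lout {VERB}; 8:zrukeir {NOUN,ADJ}; 9:skiatiarp {NOUN}.
Position 1: ADJ is ruled out by rule 1; that leaves VERB.
Position 2: NOUN is ruled out by rule 5; that leaves VERB.
Position 3: ADJ is ruled out by rule 1; that leaves VERB.
Position 5: VERB is ruled out by rule 4; that leaves NOUN.
Position 6: ADJ is ruled out by rule 1; that leaves NOUN.
Position 8: ADJ is ruled out by rule 1; that leaves NOUN.
So the tagging must be: VERB VERB VERB ADJ NOUN NOUN VERB NOUN NOUN.
Check: rule 1 holds; rule 2 holds; rule 3 holds; rule 4 holds; rule 5 holds.

VERB VERB VERB ADJ NOUN NOUN VERB NOUN NOUN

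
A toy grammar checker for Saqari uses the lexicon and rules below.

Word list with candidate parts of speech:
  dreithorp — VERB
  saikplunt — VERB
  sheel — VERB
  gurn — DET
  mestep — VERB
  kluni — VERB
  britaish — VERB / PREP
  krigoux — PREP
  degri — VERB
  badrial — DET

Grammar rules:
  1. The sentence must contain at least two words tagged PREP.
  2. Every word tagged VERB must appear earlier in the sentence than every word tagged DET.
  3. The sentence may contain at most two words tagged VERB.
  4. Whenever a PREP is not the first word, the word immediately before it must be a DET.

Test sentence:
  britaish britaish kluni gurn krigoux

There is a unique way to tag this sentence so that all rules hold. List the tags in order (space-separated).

Candidates per position — 1:britaish {VERB,PREP}; 2:britaish {VERB,PREP}; 3:kluni {VERB}; 4:gurn {DET}; 5:krigoux {PREP}.
Position 2: PREP is ruled out by rule 4; that leaves VERB.
Position 1: VERB is ruled out by rule 1; that leaves PREP.
The only consistent sequence is: PREP VERB VERB DET PREP.
Rule-by-rule: rule 1 holds; rule 2 holds; rule 3 holds; rule 4 holds.

PREP VERB VERB DET PREP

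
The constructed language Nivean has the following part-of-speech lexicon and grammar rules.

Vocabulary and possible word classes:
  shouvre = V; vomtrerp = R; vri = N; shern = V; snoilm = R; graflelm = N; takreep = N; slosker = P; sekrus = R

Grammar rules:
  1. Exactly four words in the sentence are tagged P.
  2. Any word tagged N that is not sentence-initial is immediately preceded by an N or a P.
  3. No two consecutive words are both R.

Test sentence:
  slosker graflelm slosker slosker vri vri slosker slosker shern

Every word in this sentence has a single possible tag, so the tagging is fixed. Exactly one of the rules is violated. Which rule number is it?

Fixed tagging: P N P P N N P P V.
Applying the rules: R1 ✗, R2 ✓, R3 ✓.
Only rule 1 fails.

1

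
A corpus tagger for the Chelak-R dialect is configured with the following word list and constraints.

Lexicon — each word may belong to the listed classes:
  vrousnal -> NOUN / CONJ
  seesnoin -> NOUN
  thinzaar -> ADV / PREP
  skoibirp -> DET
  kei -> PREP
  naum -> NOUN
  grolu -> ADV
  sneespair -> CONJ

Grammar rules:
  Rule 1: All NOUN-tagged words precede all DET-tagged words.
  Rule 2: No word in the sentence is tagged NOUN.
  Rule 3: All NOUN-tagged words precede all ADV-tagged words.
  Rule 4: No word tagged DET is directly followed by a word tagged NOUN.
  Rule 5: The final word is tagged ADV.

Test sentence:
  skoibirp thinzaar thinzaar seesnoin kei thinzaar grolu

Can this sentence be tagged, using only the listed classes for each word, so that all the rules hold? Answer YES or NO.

NO

Candidates per position — 1:skoibirp {DET}; 2:thinzaar {ADV,PREP}; 3:thinzaar {ADV,PREP}; 4:seesnoin {NOUN}; 5:kei {PREP}; 6:thinzaar {ADV,PREP}; 7:grolu {ADV}.
Rule 1 cannot be satisfied by any choice of tags from the lexicon.
So there is no consistent tagging.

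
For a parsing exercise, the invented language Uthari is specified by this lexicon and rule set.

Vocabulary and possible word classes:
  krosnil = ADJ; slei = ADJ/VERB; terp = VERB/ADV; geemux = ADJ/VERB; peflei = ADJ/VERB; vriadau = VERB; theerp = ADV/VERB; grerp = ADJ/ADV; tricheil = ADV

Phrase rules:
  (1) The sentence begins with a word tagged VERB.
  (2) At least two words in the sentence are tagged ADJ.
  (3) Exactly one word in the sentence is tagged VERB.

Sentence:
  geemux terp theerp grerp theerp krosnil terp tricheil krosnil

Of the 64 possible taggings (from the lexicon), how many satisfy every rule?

Candidates per position — 1:geemux {ADJ,VERB}; 2:terp {VERB,ADV}; 3:theerp {ADV,VERB}; 4:grerp {ADJ,ADV}; 5:theerp {ADV,VERB}; 6:krosnil {ADJ}; 7:terp {VERB,ADV}; 8:tricheil {ADV}; 9:krosnil {ADJ}.
There are 64 candidate sequences in total.
The sequences that satisfy every rule: VERB ADV ADV ADJ ADV ADJ ADV ADV ADJ; VERB ADV ADV ADV ADV ADJ ADV ADV ADJ.
Count = 2.

2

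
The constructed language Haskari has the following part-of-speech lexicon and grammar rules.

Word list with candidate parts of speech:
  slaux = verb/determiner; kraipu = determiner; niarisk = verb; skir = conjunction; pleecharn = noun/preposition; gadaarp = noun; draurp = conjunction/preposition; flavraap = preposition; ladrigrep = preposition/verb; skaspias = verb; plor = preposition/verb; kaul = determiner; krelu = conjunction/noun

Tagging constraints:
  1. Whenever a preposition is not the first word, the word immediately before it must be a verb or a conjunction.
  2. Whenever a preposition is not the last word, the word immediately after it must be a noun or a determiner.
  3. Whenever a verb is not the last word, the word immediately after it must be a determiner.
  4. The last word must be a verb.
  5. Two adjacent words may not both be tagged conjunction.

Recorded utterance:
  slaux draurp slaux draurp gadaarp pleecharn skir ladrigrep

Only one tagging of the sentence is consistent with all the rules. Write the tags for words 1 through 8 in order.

determiner conjunction determiner conjunction noun noun conjunction verb

Candidates per position — 1:slaux {verb,determiner}; 2:draurp {conjunction,preposition}; 3:slaux {verb,determiner}; 4:draurp {conjunction,preposition}; 5:gadaarp {noun}; 6:pleecharn {noun,preposition}; 7:skir {conjunction}; 8:ladrigrep {preposition,verb}.
If word 1 were verb, no tagging could satisfy rule 3; so word 1 is determiner.
If word 2 were preposition, no tagging could satisfy rule 1; so word 2 is conjunction.
If word 3 were verb, no tagging could satisfy rule 3; so word 3 is determiner.
If word 4 were preposition, no tagging could satisfy rule 1; so word 4 is conjunction.
If word 6 were preposition, no tagging could satisfy rule 1; so word 6 is noun.
If word 8 were preposition, no tagging could satisfy rule 4; so word 8 is verb.
So the tagging must be: determiner conjunction determiner conjunction noun noun conjunction verb.
Checking: rule 1 ok; rule 2 ok; rule 3 ok; rule 4 ok; rule 5 ok.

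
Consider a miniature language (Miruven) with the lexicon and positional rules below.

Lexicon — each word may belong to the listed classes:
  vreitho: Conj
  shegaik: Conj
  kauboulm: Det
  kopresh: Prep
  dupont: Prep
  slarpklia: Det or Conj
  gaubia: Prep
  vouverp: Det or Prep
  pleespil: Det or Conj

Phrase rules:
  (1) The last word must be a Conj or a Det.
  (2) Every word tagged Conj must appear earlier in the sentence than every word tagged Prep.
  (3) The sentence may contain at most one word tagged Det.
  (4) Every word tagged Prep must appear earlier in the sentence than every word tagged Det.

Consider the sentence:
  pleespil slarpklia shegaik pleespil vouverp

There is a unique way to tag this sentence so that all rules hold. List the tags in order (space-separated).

Conj Conj Conj Conj Det

Candidates per position — 1:pleespil {Det,Conj}; 2:slarpklia {Det,Conj}; 3:shegaik {Conj}; 4:pleespil {Det,Conj}; 5:vouverp {Det,Prep}.
If word 5 were Prep, no tagging could satisfy rule 1; so word 5 is Det.
If word 1 were Det, no tagging could satisfy rule 3; so word 1 is Conj.
If word 2 were Det, no tagging could satisfy rule 3; so word 2 is Conj.
If word 4 were Det, no tagging could satisfy rule 3; so word 4 is Conj.
The unique satisfying tagging is: Conj Conj Conj Conj Det.
Check: rule 1 satisfied; rule 2 satisfied; rule 3 satisfied; rule 4 satisfied.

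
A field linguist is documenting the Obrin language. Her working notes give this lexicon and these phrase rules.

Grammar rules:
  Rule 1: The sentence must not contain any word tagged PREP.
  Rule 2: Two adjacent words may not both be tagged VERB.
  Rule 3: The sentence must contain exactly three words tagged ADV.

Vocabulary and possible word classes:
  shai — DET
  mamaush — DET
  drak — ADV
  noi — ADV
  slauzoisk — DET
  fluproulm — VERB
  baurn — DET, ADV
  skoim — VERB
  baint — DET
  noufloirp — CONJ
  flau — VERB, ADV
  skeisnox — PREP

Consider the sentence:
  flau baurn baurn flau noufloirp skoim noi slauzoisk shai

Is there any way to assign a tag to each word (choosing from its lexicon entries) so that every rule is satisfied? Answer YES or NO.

YES

Candidates per position — 1:flau {VERB,ADV}; 2:baurn {DET,ADV}; 3:baurn {DET,ADV}; 4:flau {VERB,ADV}; 5:noufloirp {CONJ}; 6:skoim {VERB}; 7:noi {ADV}; 8:slauzoisk {DET}; 9:shai {DET}.
One satisfying assignment: VERB DET ADV ADV CONJ VERB ADV DET DET.
Rule-by-rule: rule 1 satisfied; rule 2 satisfied; rule 3 satisfied.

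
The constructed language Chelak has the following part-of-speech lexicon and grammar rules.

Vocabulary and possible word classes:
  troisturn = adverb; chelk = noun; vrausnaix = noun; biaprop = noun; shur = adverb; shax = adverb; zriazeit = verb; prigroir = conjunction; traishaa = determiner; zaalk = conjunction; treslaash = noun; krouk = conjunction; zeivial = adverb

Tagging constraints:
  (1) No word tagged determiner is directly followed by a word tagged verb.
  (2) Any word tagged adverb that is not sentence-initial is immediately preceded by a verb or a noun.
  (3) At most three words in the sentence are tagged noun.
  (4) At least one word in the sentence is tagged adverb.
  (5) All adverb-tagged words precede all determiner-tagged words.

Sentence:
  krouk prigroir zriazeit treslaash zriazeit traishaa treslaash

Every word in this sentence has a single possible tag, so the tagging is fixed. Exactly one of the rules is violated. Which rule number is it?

4

Fixed tagging: conjunction conjunction verb noun verb determiner noun.
Applying the rules: R1 holds, R2 holds, R3 holds, R4 violated, R5 holds.
Only rule 4 fails.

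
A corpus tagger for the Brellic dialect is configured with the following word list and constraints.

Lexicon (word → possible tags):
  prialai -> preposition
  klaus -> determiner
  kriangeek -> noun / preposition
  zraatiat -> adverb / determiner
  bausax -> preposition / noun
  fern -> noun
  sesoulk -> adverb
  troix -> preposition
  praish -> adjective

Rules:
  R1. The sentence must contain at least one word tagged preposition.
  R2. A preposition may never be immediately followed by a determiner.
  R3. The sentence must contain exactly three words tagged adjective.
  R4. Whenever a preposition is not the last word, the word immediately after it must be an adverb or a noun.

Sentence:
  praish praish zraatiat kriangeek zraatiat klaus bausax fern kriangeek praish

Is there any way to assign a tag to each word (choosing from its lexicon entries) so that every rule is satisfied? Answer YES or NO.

Candidates per position — 1:praish {adjective}; 2:praish {adjective}; 3:zraatiat {adverb,determiner}; 4:kriangeek {noun,preposition}; 5:zraatiat {adverb,determiner}; 6:klaus {determiner}; 7:bausax {preposition,noun}; 8:fern {noun}; 9:kriangeek {noun,preposition}; 10:praish {adjective}.
One satisfying assignment: adjective adjective determiner preposition adverb determiner noun noun noun adjective.
Checking: rule 1 ✓; rule 2 ✓; rule 3 ✓; rule 4 ✓.

YES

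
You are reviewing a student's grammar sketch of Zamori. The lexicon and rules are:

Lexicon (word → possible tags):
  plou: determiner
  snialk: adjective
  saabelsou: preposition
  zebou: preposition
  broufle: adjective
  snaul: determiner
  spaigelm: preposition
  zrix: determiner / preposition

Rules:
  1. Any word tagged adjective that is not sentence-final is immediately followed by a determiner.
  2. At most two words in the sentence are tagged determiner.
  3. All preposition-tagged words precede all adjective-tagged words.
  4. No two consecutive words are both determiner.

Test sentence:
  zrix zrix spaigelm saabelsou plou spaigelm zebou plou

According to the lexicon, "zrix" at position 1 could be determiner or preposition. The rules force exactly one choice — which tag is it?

Candidates per position — 1:zrix {determiner,preposition}; 2:zrix {determiner,preposition}; 3:spaigelm {preposition}; 4:saabelsou {preposition}; 5:plou {determiner}; 6:spaigelm {preposition}; 7:zebou {preposition}; 8:plou {determiner}.
If word 1 were determiner, no tagging could satisfy rule 2; so word 1 is preposition.
If word 2 were determiner, no tagging could satisfy rule 2; so word 2 is preposition.
That leaves exactly one tagging: preposition preposition preposition preposition determiner preposition preposition determiner.
Verifying each rule — rule 1 holds; rule 2 holds; rule 3 holds; rule 4 holds.

preposition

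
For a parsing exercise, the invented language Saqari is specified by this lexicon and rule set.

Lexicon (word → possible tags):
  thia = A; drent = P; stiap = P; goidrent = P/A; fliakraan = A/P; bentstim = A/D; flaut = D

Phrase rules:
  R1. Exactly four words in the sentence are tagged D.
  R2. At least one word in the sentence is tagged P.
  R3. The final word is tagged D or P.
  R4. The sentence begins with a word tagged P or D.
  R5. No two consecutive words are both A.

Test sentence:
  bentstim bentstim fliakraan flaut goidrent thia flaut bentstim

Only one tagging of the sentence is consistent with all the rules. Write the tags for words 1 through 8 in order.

D A P D P A D D

Candidates per position — 1:bentstim {A,D}; 2:bentstim {A,D}; 3:fliakraan {A,P}; 4:flaut {D}; 5:goidrent {P,A}; 6:thia {A}; 7:flaut {D}; 8:bentstim {A,D}.
If word 1 were A, no tagging could satisfy rule 4; so word 1 is D.
If word 5 were A, no tagging could satisfy rule 5; so word 5 is P.
If word 8 were A, no tagging could satisfy rule 3; so word 8 is D.
If word 2 were D, no tagging could satisfy rule 1; so word 2 is A.
If word 3 were A, no tagging could satisfy rule 5; so word 3 is P.
The unique satisfying tagging is: D A P D P A D D.
Rule-by-rule: rule 1 satisfied; rule 2 satisfied; rule 3 satisfied; rule 4 satisfied; rule 5 satisfied.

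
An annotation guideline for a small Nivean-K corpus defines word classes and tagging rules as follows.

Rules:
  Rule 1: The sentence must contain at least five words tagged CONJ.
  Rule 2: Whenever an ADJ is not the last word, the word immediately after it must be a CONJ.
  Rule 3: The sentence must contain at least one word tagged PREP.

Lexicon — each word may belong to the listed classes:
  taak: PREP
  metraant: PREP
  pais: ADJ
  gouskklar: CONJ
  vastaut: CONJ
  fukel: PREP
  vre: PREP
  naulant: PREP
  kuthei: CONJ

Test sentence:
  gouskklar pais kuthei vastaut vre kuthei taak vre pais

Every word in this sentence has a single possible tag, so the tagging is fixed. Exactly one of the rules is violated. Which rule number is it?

Fixed tagging: CONJ ADJ CONJ CONJ PREP CONJ PREP PREP ADJ.
Rule check: R1 ✗, R2 ✓, R3 ✓.
Only rule 1 fails.

1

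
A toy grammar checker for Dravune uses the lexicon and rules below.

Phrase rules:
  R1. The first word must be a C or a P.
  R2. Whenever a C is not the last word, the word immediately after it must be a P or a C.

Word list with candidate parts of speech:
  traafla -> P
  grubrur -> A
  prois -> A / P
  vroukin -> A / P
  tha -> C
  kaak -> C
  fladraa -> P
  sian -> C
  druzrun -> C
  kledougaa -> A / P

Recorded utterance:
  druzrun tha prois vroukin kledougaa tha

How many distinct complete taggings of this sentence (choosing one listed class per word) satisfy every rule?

Candidates per position — 1:druzrun {C}; 2:tha {C}; 3:prois {A,P}; 4:vroukin {A,P}; 5:kledougaa {A,P}; 6:tha {C}.
There are 8 candidate sequences in total.
The sequences that satisfy every rule: C C P A A C; C C P A P C; C C P P A C; C C P P P C.
Count = 4.

4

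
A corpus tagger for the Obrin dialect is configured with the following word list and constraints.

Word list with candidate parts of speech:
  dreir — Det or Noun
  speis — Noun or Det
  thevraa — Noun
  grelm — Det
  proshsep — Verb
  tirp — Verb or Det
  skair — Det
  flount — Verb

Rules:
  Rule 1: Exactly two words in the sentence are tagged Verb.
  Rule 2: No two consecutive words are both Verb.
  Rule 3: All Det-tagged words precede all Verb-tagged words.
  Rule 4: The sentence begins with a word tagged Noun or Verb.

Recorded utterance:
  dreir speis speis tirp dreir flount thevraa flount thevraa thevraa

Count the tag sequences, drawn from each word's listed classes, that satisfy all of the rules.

8

Candidates per position — 1:dreir {Det,Noun}; 2:speis {Noun,Det}; 3:speis {Noun,Det}; 4:tirp {Verb,Det}; 5:dreir {Det,Noun}; 6:flount {Verb}; 7:thevraa {Noun}; 8:flount {Verb}; 9:thevraa {Noun}; 10:thevraa {Noun}.
There are 32 candidate sequences in total.
Checking each against the rules leaves 8 sequences.
Count = 8.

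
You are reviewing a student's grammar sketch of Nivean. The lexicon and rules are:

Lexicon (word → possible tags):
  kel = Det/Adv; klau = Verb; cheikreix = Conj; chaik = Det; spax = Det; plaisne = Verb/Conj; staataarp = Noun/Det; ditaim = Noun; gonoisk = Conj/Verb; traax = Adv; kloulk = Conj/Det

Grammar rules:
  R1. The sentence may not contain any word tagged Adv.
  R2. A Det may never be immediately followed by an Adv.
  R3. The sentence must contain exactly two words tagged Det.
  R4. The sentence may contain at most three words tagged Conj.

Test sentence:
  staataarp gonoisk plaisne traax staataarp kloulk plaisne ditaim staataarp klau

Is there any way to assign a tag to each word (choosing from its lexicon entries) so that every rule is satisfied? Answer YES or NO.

NO

Candidates per position — 1:staataarp {Noun,Det}; 2:gonoisk {Conj,Verb}; 3:plaisne {Verb,Conj}; 4:traax {Adv}; 5:staataarp {Noun,Det}; 6:kloulk {Conj,Det}; 7:plaisne {Verb,Conj}; 8:ditaim {Noun}; 9:staataarp {Noun,Det}; 10:klau {Verb}.
Rule 1 cannot be satisfied by any choice of tags from the lexicon.
So there is no consistent tagging.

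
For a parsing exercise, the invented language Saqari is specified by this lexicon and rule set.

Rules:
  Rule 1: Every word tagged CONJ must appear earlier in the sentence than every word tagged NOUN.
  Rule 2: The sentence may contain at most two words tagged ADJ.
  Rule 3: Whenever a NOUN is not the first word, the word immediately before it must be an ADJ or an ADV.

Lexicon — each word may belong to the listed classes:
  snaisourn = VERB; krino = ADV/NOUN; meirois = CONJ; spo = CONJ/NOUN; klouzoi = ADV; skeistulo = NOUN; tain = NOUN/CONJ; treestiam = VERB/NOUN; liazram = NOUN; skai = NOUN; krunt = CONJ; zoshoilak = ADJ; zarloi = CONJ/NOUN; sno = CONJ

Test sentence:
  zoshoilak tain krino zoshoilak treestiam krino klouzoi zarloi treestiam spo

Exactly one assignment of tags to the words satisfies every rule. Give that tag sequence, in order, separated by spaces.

ADJ CONJ ADV ADJ VERB ADV ADV CONJ VERB CONJ

Candidates per position — 1:zoshoilak {ADJ}; 2:tain {NOUN,CONJ}; 3:krino {ADV,NOUN}; 4:zoshoilak {ADJ}; 5:treestiam {VERB,NOUN}; 6:krino {ADV,NOUN}; 7:klouzoi {ADV}; 8:zarloi {CONJ,NOUN}; 9:treestiam {VERB,NOUN}; 10:spo {CONJ,NOUN}.
Position 3: NOUN is ruled out by rule 3; that leaves ADV.
Position 6: NOUN is ruled out by rule 3; that leaves ADV.
Position 9: NOUN is ruled out by rule 3; that leaves VERB.
Position 10: NOUN is ruled out by rule 3; that leaves CONJ.
Position 2: NOUN is ruled out by rule 1; that leaves CONJ.
Position 5: NOUN is ruled out by rule 1; that leaves VERB.
Position 8: NOUN is ruled out by rule 1; that leaves CONJ.
So the tagging must be: ADJ CONJ ADV ADJ VERB ADV ADV CONJ VERB CONJ.
Check: rule 1 holds; rule 2 holds; rule 3 holds.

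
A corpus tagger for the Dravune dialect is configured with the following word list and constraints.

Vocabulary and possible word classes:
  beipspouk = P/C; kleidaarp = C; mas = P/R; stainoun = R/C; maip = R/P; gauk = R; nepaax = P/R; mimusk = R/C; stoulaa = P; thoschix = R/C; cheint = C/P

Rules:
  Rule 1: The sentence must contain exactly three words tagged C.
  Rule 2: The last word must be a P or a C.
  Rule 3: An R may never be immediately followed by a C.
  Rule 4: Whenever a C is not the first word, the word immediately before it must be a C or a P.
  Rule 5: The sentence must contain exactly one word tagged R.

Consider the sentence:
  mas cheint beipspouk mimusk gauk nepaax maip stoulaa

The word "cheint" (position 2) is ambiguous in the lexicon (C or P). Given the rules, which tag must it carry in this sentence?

Candidates per position — 1:mas {P,R}; 2:cheint {C,P}; 3:beipspouk {P,C}; 4:mimusk {R,C}; 5:gauk {R}; 6:nepaax {P,R}; 7:maip {R,P}; 8:stoulaa {P}.
If word 1 were R, no tagging could satisfy rule 5; so word 1 is P.
If word 2 were P, no tagging could satisfy rule 1; so word 2 is C.
If word 3 were P, no tagging could satisfy rule 1; so word 3 is C.
If word 4 were R, no tagging could satisfy rule 1; so word 4 is C.
If word 6 were R, no tagging could satisfy rule 5; so word 6 is P.
If word 7 were R, no tagging could satisfy rule 5; so word 7 is P.
The unique satisfying tagging is: P C C C R P P P.
Checking: rule 1 satisfied; rule 2 satisfied; rule 3 satisfied; rule 4 satisfied; rule 5 satisfied.

C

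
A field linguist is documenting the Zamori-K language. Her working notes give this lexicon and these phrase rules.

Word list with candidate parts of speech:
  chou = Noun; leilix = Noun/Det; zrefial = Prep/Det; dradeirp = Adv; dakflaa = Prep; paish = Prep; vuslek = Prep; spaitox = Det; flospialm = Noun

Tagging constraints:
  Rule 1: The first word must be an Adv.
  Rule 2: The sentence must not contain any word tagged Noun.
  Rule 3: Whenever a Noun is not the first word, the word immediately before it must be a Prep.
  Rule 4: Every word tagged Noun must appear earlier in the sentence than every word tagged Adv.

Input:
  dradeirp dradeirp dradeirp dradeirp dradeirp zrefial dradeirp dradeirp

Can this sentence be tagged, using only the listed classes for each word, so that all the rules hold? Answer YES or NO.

Candidates per position — 1:dradeirp {Adv}; 2:dradeirp {Adv}; 3:dradeirp {Adv}; 4:dradeirp {Adv}; 5:dradeirp {Adv}; 6:zrefial {Prep,Det}; 7:dradeirp {Adv}; 8:dradeirp {Adv}.
One satisfying assignment: Adv Adv Adv Adv Adv Det Adv Adv.
Checking: rule 1 satisfied; rule 2 satisfied; rule 3 satisfied; rule 4 satisfied.

YES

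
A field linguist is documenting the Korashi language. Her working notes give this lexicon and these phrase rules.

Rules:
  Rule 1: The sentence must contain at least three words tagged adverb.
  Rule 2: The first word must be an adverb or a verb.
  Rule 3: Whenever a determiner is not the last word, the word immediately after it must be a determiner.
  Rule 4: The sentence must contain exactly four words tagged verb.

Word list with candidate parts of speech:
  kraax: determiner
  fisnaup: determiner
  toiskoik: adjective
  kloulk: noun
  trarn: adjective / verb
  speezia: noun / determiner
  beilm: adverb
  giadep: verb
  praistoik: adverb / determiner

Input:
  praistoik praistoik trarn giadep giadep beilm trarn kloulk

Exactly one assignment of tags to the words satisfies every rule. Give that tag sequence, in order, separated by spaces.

adverb adverb verb verb verb adverb verb noun

Candidates per position — 1:praistoik {adverb,determiner}; 2:praistoik {adverb,determiner}; 3:trarn {adjective,verb}; 4:giadep {verb}; 5:giadep {verb}; 6:beilm {adverb}; 7:trarn {adjective,verb}; 8:kloulk {noun}.
Position 1: tagging it determiner would leave rule 1 unsatisfiable, so it must be adverb.
Position 2: tagging it determiner would leave rule 1 unsatisfiable, so it must be adverb.
Position 3: tagging it adjective would leave rule 4 unsatisfiable, so it must be verb.
Position 7: tagging it adjective would leave rule 4 unsatisfiable, so it must be verb.
That leaves exactly one tagging: adverb adverb verb verb verb adverb verb noun.
Rule-by-rule: rule 1 satisfied; rule 2 satisfied; rule 3 satisfied; rule 4 satisfied.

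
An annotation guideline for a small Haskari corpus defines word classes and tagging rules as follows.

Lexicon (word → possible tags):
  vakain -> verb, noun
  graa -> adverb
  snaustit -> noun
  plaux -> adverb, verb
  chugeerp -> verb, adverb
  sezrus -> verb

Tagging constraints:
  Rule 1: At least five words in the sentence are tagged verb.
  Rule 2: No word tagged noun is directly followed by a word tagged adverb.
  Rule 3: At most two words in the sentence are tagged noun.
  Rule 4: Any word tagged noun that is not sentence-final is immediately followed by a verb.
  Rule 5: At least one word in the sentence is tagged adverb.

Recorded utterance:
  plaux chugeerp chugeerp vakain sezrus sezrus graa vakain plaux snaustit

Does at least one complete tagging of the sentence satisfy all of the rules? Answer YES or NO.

YES

Candidates per position — 1:plaux {adverb,verb}; 2:chugeerp {verb,adverb}; 3:chugeerp {verb,adverb}; 4:vakain {verb,noun}; 5:sezrus {verb}; 6:sezrus {verb}; 7:graa {adverb}; 8:vakain {verb,noun}; 9:plaux {adverb,verb}; 10:snaustit {noun}.
One satisfying assignment: adverb adverb adverb verb verb verb adverb verb verb noun.
Checking: rule 1 ✓; rule 2 ✓; rule 3 ✓; rule 4 ✓; rule 5 ✓.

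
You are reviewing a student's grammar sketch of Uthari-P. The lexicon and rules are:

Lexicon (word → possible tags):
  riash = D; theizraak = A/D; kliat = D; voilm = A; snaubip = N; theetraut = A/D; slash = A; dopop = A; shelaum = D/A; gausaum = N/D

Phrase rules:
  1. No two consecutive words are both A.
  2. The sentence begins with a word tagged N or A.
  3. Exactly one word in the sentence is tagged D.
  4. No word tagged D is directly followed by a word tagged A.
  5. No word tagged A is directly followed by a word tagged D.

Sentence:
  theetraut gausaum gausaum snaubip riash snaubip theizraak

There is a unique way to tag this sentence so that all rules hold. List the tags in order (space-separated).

Candidates per position — 1:theetraut {A,D}; 2:gausaum {N,D}; 3:gausaum {N,D}; 4:snaubip {N}; 5:riash {D}; 6:snaubip {N}; 7:theizraak {A,D}.
If word 1 were D, no tagging could satisfy rule 2; so word 1 is A.
If word 2 were D, no tagging could satisfy rule 3; so word 2 is N.
If word 3 were D, no tagging could satisfy rule 3; so word 3 is N.
If word 7 were D, no tagging could satisfy rule 3; so word 7 is A.
The unique satisfying tagging is: A N N N D N A.
Checking: rule 1 ok; rule 2 ok; rule 3 ok; rule 4 ok; rule 5 ok.

A N N N D N A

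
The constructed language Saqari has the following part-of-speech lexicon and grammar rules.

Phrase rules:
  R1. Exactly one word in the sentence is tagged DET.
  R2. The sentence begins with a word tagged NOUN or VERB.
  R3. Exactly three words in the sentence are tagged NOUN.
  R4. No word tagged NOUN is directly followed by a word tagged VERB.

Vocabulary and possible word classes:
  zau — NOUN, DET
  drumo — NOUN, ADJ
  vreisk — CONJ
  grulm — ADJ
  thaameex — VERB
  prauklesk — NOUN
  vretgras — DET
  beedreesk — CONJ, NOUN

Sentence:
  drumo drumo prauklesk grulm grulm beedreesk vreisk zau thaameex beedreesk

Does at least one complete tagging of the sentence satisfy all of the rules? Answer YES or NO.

Candidates per position — 1:drumo {NOUN,ADJ}; 2:drumo {NOUN,ADJ}; 3:prauklesk {NOUN}; 4:grulm {ADJ}; 5:grulm {ADJ}; 6:beedreesk {CONJ,NOUN}; 7:vreisk {CONJ}; 8:zau {NOUN,DET}; 9:thaameex {VERB}; 10:beedreesk {CONJ,NOUN}.
One satisfying assignment: NOUN ADJ NOUN ADJ ADJ CONJ CONJ DET VERB NOUN.
Check: rule 1 holds; rule 2 holds; rule 3 holds; rule 4 holds.

YES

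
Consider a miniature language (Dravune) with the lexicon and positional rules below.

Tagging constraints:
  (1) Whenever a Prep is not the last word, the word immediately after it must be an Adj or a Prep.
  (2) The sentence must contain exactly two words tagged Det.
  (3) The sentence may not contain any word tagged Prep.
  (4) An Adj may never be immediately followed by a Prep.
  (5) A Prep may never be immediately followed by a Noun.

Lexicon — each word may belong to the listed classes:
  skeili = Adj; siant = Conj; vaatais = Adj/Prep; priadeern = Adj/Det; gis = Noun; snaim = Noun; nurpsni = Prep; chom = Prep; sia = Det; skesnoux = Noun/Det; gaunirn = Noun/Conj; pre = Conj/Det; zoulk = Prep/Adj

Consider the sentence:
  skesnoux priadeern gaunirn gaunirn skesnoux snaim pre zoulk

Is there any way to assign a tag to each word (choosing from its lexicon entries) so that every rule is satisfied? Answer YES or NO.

YES

Candidates per position — 1:skesnoux {Noun,Det}; 2:priadeern {Adj,Det}; 3:gaunirn {Noun,Conj}; 4:gaunirn {Noun,Conj}; 5:skesnoux {Noun,Det}; 6:snaim {Noun}; 7:pre {Conj,Det}; 8:zoulk {Prep,Adj}.
One satisfying assignment: Noun Adj Noun Noun Det Noun Det Adj.
Rule-by-rule: rule 1 ✓; rule 2 ✓; rule 3 ✓; rule 4 ✓; rule 5 ✓.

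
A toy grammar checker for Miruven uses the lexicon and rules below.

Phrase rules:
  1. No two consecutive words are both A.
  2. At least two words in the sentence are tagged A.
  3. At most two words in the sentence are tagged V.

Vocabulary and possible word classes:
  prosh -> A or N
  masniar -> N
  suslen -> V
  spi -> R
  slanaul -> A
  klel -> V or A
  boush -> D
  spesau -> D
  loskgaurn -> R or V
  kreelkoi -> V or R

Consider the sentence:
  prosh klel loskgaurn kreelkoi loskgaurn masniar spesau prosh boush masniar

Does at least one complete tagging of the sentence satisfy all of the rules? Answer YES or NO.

Candidates per position — 1:prosh {A,N}; 2:klel {V,A}; 3:loskgaurn {R,V}; 4:kreelkoi {V,R}; 5:loskgaurn {R,V}; 6:masniar {N}; 7:spesau {D}; 8:prosh {A,N}; 9:boush {D}; 10:masniar {N}.
One satisfying assignment: N A R R V N D A D N.
Verifying each rule — rule 1 holds; rule 2 holds; rule 3 holds.

YES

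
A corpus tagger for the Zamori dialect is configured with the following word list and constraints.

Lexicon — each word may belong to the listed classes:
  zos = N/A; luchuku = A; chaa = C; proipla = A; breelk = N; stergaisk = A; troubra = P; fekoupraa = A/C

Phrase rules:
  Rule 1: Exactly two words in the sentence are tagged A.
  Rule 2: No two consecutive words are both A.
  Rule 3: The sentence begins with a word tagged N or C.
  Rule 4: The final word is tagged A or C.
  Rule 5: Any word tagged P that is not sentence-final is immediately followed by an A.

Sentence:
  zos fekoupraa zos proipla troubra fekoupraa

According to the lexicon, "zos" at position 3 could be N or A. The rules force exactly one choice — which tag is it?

N

Candidates per position — 1:zos {N,A}; 2:fekoupraa {A,C}; 3:zos {N,A}; 4:proipla {A}; 5:troubra {P}; 6:fekoupraa {A,C}.
At position 1, choosing A makes rule 3 impossible to satisfy; hence N.
At position 3, choosing A makes rule 2 impossible to satisfy; hence N.
At position 6, choosing C makes rule 5 impossible to satisfy; hence A.
At position 2, choosing A makes rule 1 impossible to satisfy; hence C.
So the tagging must be: N C N A P A.
Rule-by-rule: rule 1 satisfied; rule 2 satisfied; rule 3 satisfied; rule 4 satisfied; rule 5 satisfied.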